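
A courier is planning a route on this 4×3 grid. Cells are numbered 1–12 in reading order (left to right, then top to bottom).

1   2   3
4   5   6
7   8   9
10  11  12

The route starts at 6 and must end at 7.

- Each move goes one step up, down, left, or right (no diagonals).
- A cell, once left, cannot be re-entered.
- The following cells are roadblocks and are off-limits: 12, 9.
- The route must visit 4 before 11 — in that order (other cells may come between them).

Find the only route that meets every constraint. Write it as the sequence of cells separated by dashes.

The waypoints must appear in the order 4, 11, with no cell reused.
Route from 6: up 1 to 3, left 2 to 1, down 1 to 4, right 1 to 5, down 2 to 11, left 1 to 10, up 1 to 7 — 9 moves in all.
Check: order respected (4 at step 4, 11 at step 7).

6 - 3 - 2 - 1 - 4 - 5 - 8 - 11 - 10 - 7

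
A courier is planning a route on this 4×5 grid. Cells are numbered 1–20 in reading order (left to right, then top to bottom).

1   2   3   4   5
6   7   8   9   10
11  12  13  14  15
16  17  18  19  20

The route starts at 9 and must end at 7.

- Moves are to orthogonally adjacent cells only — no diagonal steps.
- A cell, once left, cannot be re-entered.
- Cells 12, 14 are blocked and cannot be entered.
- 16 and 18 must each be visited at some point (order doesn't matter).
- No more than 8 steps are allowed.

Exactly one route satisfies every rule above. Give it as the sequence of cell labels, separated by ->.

9 -> 8 -> 13 -> 18 -> 17 -> 16 -> 11 -> 6 -> 7

Any route must reach 16 and 18 and still end at 7 within 8 moves, so the order of the required stops is forced.
Route from 9: left 1 to 8, down 2 to 18, left 2 to 16, up 2 to 6, right 1 to 7 — 8 moves in all.
Check: all required cells visited; 8 ≤ 8 moves.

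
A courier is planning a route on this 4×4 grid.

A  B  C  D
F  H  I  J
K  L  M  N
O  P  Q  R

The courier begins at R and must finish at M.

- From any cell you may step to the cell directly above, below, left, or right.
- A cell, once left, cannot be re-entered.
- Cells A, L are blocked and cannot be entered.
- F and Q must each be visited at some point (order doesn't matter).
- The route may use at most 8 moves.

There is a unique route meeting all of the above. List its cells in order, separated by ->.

Any route must reach F and Q and still end at M within 8 moves, so the order of the required stops is forced.
Route from R: left 3 to O, up 2 to F, right 2 to I, down 1 to M — 8 moves in all.
Check: all required cells visited; 8 ≤ 8 moves.

R -> Q -> P -> O -> K -> F -> H -> I -> M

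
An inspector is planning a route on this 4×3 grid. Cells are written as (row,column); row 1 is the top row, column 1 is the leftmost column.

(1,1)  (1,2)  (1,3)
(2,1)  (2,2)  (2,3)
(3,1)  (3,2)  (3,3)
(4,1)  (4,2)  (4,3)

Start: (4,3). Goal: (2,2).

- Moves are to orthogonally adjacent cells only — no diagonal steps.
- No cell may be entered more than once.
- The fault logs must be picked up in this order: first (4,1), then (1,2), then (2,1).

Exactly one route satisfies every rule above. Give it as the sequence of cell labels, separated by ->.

(4,3) -> (4,2) -> (4,1) -> (3,1) -> (3,2) -> (3,3) -> (2,3) -> (1,3) -> (1,2) -> (1,1) -> (2,1) -> (2,2)

The waypoints must appear in the order (4,1), (1,2), (2,1), with no cell reused.
Route from (4,3): left 2 to (4,1), up 1 to (3,1), right 2 to (3,3), up 2 to (1,3), left 2 to (1,1), down 1 to (2,1), right 1 to (2,2) — 11 moves in all.
Check: order respected ((4,1) at step 2, (1,2) at step 8, (2,1) at step 10).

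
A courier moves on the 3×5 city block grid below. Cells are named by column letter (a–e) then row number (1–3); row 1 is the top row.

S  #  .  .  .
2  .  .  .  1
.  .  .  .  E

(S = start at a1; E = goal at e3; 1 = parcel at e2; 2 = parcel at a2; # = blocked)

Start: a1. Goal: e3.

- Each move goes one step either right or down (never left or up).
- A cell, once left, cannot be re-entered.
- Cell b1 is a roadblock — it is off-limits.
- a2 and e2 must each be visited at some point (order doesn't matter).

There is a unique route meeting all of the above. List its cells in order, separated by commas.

a1, a2, b2, c2, d2, e2, e3

Moves only go right or down, so the column and row indices never decrease.
Route from a1: down to a2, 4× right (reaching e2), down to e3 — 6 moves in all.
Check: all required cells visited.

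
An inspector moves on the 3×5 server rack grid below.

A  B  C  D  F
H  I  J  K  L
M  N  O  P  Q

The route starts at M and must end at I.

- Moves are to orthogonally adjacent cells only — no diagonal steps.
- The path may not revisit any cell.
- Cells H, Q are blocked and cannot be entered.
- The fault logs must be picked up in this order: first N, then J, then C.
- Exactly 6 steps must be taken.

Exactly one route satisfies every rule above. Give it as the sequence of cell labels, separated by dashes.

M - N - O - J - C - B - I

The waypoints must appear in the order N, J, C, with no cell reused.
Route from M: 2× right (reaching O), 2× up (reaching C), left to B, down to I — 6 moves in all.
Check: order respected (N at step 1, J at step 3, C at step 4); 6 moves as required.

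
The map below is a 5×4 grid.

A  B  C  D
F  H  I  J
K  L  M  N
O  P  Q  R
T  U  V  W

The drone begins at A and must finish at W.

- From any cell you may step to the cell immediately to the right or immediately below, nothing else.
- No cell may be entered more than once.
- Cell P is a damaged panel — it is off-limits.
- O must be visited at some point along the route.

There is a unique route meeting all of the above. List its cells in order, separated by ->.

Moves only go right or down, so the column and row indices never decrease.
Route from A: down 4 to T, right 3 to W — 7 moves in all.
Check: all required cells visited.

A -> F -> K -> O -> T -> U -> V -> W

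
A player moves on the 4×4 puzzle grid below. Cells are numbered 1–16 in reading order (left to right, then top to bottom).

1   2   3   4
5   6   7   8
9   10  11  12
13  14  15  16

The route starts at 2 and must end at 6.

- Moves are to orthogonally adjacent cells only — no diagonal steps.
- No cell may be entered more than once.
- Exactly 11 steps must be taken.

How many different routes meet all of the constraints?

Need simple routes of exactly 11 moves from 2 to 6 (Manhattan distance 1, so 5 moves are spent on a detour and 5 undoing it).
Branch systematically from the start, pruning whenever the remaining move budget drops below the Manhattan distance to 6 or differs from it in parity. Grouping the completions by first move — via 1: 10; via 3: 25 (no valid completion starts via 6) — and summing: 10 + 25 = 35.
That gives 35 routes.

35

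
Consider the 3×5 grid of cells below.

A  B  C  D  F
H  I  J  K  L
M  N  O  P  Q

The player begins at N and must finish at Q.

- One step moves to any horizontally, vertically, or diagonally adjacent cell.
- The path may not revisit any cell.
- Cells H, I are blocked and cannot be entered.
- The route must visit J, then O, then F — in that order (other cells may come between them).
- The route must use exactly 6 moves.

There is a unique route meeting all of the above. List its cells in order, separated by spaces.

The waypoints must appear in the order J, O, F, with no cell reused.
Route from N: up-right 1 to J, down 1 to O, up-right 2 to F, down 2 to Q — 6 moves in all.
Check: order respected (J at step 1, O at step 2, F at step 4); 6 moves as required.

N J O K F L Q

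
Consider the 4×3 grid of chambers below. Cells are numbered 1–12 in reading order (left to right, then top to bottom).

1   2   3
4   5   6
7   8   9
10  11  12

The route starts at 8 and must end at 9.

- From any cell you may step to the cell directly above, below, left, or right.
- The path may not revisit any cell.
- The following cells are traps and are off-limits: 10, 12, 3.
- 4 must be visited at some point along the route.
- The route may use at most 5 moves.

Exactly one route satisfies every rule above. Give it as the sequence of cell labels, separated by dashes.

Any route must reach 4 and still end at 9 within 5 moves, so the order of the required stops is forced.
Route from 8: left 1 to 7, up 1 to 4, right 2 to 6, down 1 to 9 — 5 moves in all.
Check: all required cells visited; 5 ≤ 5 moves.

8 - 7 - 4 - 5 - 6 - 9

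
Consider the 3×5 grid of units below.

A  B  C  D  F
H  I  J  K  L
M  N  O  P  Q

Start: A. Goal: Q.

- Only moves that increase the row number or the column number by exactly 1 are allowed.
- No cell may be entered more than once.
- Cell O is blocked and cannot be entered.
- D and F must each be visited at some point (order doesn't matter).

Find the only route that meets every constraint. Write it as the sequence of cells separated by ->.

A -> B -> C -> D -> F -> L -> Q

Moves only go right or down, so the column and row indices never decrease.
Route from A: 4× right (reaching F), 2× down (reaching Q) — 6 moves in all.
Check: all required cells visited.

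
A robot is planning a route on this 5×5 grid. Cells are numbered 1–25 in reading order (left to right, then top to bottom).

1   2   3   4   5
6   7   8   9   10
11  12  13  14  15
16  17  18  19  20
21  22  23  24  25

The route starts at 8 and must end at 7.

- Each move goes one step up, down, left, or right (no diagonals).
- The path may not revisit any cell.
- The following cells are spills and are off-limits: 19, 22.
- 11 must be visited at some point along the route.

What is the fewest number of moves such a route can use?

Any route passes through 11 somewhere between 8 and 7. Summing Manhattan distances along the two legs (8 → 11 → 7) gives a lower bound of 3 + 2 = 5 moves.
A route of 5 moves achieves this: 8 → 13 → 12 → 11 → 6 → 7.
Since 5 matches the lower bound, it is optimal.

5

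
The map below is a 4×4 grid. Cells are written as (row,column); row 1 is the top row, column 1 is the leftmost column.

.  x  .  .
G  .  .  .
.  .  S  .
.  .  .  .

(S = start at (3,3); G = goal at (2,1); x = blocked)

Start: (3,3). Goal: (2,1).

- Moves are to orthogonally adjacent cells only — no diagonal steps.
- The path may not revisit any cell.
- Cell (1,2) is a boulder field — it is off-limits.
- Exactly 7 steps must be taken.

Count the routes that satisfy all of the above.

Need simple routes of exactly 7 moves from (3,3) to (2,1) (Manhattan distance 3, so 2 moves are spent on a detour and 2 undoing it).
Enumerating: (3,3) (2,3) (2,2) (3,2) (4,2) (4,1) (3,1) (2,1) | (3,3) (4,3) (4,2) (4,1) (3,1) (3,2) (2,2) (2,1) | (3,3) (4,3) (4,4) (3,4) (2,4) (2,3) (2,2) (2,1) | (3,3) (3,4) (2,4) (1,4) (1,3) (2,3) (2,2) (2,1) | (3,3) (3,4) (2,4) (2,3) (2,2) (3,2) (3,1) (2,1) | (3,3) (3,4) (4,4) (4,3) (4,2) (3,2) (2,2) (2,1) | (3,3) (3,4) (4,4) (4,3) (4,2) (3,2) (3,1) (2,1) | (3,3) (3,4) (4,4) (4,3) (4,2) (4,1) (3,1) (2,1).
That gives 8 routes.

8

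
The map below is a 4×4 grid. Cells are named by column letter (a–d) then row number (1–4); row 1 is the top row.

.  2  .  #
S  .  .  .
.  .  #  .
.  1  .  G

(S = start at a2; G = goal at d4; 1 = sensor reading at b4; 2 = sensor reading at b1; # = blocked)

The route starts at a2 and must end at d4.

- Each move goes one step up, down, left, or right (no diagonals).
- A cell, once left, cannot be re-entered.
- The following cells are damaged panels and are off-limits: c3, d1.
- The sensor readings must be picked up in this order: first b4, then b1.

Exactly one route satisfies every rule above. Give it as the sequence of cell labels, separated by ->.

The waypoints must appear in the order b4, b1, with no cell reused.
Route from a2: 2× down (reaching a4), right to b4, 3× up (reaching b1), right to c1, down to c2, right to d2, 2× down (reaching d4) — 11 moves in all.
Check: order respected (1 at step 3, 2 at step 6).

a2 -> a3 -> a4 -> b4 -> b3 -> b2 -> b1 -> c1 -> c2 -> d2 -> d3 -> d4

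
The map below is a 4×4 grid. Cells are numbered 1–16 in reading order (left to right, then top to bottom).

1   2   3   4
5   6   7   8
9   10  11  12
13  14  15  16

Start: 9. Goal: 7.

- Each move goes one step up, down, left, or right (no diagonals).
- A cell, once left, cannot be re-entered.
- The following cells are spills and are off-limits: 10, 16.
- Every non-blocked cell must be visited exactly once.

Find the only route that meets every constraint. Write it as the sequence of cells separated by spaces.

9 13 14 15 11 12 8 4 3 2 1 5 6 7

Need to visit all 14 open cells exactly once, starting at 9 and ending at 7.
Route from 9: down 1 to 13, right 2 to 15, up 1 to 11, right 1 to 12, up 2 to 4, left 3 to 1, down 1 to 5, right 2 to 7 — 13 moves in all.
Check: all 14 open cells covered.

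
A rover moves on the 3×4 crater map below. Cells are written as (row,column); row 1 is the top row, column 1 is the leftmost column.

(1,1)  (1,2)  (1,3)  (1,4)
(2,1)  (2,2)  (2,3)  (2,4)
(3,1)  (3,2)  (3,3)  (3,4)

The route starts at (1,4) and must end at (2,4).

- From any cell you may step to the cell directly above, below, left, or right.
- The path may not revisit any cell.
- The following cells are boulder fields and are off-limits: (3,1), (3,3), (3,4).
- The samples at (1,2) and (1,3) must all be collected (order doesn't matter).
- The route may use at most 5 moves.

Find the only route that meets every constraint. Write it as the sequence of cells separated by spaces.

(1,4) (1,3) (1,2) (2,2) (2,3) (2,4)

Any route must reach (1,2) and (1,3) and still end at (2,4) within 5 moves, so the order of the required stops is forced.
Route from (1,4): left 2 to (1,2), down 1 to (2,2), right 2 to (2,4) — 5 moves in all.
Check: all required cells visited; 5 ≤ 5 moves.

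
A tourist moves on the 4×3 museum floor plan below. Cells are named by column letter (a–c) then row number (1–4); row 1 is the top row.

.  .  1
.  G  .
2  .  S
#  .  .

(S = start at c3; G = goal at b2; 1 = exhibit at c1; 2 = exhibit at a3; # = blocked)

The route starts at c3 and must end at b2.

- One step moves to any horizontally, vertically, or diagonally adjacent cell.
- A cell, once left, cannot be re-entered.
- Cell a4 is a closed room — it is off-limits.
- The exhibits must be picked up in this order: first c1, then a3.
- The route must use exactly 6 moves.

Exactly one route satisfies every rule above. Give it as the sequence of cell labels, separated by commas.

c3, c2, c1, b1, a2, a3, b2

The waypoints must appear in the order c1, a3, with no cell reused.
Route from c3: 2× up (reaching c1), left to b1, down-left to a2, down to a3, up-right to b2 — 6 moves in all.
Check: order respected (1 at step 2, 2 at step 5); 6 moves as required.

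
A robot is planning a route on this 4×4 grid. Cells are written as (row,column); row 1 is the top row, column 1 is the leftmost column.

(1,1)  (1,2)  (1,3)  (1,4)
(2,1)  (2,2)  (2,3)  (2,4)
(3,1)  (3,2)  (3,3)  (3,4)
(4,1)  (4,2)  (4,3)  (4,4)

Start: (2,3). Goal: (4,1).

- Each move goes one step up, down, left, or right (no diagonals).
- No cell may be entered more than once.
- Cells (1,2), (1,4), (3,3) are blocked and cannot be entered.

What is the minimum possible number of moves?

4

The Manhattan distance from (2,3) to (4,1) is |2−4| + |3−1| = 4, so at least 4 moves are needed.
A route of 4 moves achieves this: (2,3) → (2,2) → (3,2) → (4,2) → (4,1).
Since 4 matches the lower bound, it is optimal.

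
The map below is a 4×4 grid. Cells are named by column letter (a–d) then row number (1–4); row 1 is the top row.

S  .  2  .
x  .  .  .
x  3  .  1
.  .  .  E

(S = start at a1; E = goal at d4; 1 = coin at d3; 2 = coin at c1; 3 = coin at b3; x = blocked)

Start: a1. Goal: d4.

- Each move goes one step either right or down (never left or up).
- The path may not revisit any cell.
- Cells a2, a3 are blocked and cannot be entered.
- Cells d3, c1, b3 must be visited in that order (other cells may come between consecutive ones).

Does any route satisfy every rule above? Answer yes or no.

no

c1 lies above d3, so going from d3 to c1 would need an upward move — but moves only go right/down, so d3 cannot be visited before c1.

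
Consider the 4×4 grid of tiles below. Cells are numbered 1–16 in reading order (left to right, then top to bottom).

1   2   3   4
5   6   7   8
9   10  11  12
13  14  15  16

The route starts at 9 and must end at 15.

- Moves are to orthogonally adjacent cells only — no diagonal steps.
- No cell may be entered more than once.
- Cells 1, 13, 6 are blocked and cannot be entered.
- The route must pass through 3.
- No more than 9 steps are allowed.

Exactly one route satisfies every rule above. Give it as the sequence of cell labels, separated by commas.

The 9-move cap with required stops at 3 leaves no slack for detours.
Route from 9: right 2 to 11, up 2 to 3, right 1 to 4, down 3 to 16, left 1 to 15 — 9 moves in all.
Check: all required cells visited; 9 ≤ 9 moves.

9, 10, 11, 7, 3, 4, 8, 12, 16, 15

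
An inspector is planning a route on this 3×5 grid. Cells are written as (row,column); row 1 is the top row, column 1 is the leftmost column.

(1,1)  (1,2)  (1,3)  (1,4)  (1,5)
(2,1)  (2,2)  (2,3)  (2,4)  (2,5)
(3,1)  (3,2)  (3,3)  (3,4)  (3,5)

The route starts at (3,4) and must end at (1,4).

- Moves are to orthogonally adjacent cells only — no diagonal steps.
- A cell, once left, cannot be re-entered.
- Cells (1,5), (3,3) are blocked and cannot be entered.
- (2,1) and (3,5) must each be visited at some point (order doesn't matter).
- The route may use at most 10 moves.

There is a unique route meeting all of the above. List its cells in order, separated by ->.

The budget equals the shortest possible length, so every move has to be on a shortest route through the required cells.
Route from (3,4): right 1 to (3,5), up 1 to (2,5), left 4 to (2,1), up 1 to (1,1), right 3 to (1,4) — 10 moves in all.
Check: all required cells visited; 10 ≤ 10 moves.

(3,4) -> (3,5) -> (2,5) -> (2,4) -> (2,3) -> (2,2) -> (2,1) -> (1,1) -> (1,2) -> (1,3) -> (1,4)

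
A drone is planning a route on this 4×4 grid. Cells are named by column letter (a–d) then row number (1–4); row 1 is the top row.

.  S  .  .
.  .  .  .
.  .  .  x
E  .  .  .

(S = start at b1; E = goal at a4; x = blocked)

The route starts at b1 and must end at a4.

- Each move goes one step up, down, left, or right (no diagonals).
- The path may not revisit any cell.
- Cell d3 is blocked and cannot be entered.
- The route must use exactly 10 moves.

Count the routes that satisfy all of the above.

Need simple routes of exactly 10 moves from b1 to a4 (Manhattan distance 4, so 3 moves are spent on a detour and 3 undoing it).
Enumerating: b1 a1 a2 a3 b3 b2 c2 c3 c4 b4 a4 | b1 a1 a2 b2 c2 c3 c4 b4 b3 a3 a4 | b1 c1 c2 c3 c4 b4 b3 b2 a2 a3 a4 | b1 c1 c2 b2 a2 a3 b3 c3 c4 b4 a4 | b1 c1 d1 d2 c2 c3 c4 b4 b3 a3 a4 | b1 c1 d1 d2 c2 c3 b3 b2 a2 a3 a4 | b1 c1 d1 d2 c2 b2 b3 c3 c4 b4 a4 | b1 c1 d1 d2 c2 b2 a2 a3 b3 b4 a4.
That gives 8 routes.

8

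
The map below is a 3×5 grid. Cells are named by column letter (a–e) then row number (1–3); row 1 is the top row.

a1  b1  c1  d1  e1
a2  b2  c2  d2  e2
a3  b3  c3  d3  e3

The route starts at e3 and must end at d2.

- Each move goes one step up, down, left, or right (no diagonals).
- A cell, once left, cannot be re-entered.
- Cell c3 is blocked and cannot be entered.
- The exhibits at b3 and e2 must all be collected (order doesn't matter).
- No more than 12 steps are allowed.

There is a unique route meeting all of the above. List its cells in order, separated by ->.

The budget equals the shortest possible length, so every move has to be on a shortest route through the required cells.
Route from e3: up 2 to e1, left 4 to a1, down 2 to a3, right 1 to b3, up 1 to b2, right 2 to d2 — 12 moves in all.
Check: all required cells visited; 12 ≤ 12 moves.

e3 -> e2 -> e1 -> d1 -> c1 -> b1 -> a1 -> a2 -> a3 -> b3 -> b2 -> c2 -> d2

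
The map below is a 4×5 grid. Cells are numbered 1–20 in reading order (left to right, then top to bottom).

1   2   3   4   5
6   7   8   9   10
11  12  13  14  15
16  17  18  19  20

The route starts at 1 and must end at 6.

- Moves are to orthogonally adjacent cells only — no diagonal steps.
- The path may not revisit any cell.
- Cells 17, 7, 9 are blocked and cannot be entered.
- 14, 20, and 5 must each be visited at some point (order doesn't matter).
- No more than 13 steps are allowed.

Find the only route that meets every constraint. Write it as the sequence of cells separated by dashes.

1 - 2 - 3 - 4 - 5 - 10 - 15 - 20 - 19 - 14 - 13 - 12 - 11 - 6

The 13-move cap with required stops at 14, 20, 5 leaves no slack for detours.
Route from 1: right 4 to 5, down 3 to 20, left 1 to 19, up 1 to 14, left 3 to 11, up 1 to 6 — 13 moves in all.
Check: all required cells visited; 13 ≤ 13 moves.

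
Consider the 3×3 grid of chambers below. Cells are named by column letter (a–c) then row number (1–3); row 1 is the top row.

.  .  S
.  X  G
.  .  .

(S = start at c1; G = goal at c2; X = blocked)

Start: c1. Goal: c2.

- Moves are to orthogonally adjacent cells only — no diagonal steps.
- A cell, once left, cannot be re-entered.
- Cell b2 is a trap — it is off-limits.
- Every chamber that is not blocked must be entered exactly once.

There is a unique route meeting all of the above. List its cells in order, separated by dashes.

c1 - b1 - a1 - a2 - a3 - b3 - c3 - c2

Need to visit all 8 open cells exactly once, starting at c1 and ending at c2.
Cell b3 has only two open neighbours (a3 and c3), so the path must pass straight through it: one of those is the cell it's entered from and the other is where it exits.
Route from c1: left 2 to a1, down 2 to a3, right 2 to c3, up 1 to c2 — 7 moves in all.
Check: all 8 open cells covered.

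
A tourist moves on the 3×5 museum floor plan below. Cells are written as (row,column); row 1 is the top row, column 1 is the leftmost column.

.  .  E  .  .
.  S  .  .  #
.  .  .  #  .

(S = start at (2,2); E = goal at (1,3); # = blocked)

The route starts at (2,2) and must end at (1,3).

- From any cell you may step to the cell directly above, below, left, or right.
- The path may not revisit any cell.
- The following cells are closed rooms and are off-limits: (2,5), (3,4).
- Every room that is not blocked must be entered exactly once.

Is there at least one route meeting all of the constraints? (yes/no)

Cell (1,5) has only one open neighbour but is neither the start nor the goal, so a Hamiltonian route would have to both enter and leave it through the same neighbour — impossible without revisiting.

no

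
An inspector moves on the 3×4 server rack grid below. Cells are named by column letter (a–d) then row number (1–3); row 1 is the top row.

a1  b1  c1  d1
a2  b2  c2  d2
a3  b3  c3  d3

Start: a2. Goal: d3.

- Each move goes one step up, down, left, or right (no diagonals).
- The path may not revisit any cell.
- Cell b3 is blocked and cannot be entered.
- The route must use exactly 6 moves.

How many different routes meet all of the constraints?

Need simple routes of exactly 6 moves from a2 to d3 (Manhattan distance 4, so 1 moves are spent on a detour and 1 undoing it).
Branch systematically from the start, pruning whenever the remaining move budget drops below the Manhattan distance to d3 or differs from it in parity. Grouping the completions by first move — via a1: 5; via b2: 4 (no valid completion starts via a3) — and summing: 5 + 4 = 9.
That gives 9 routes.

9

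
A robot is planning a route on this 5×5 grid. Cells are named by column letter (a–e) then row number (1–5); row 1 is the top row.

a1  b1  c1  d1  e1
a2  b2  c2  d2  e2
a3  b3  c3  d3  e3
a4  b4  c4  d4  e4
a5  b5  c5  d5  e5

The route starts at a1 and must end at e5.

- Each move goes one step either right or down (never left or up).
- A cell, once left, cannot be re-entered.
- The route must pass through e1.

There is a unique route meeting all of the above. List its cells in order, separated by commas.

a1, b1, c1, d1, e1, e2, e3, e4, e5

Moves only go right or down, so the column and row indices never decrease.
Route from a1: right 4 to e1, down 4 to e5 — 8 moves in all.
Check: all required cells visited.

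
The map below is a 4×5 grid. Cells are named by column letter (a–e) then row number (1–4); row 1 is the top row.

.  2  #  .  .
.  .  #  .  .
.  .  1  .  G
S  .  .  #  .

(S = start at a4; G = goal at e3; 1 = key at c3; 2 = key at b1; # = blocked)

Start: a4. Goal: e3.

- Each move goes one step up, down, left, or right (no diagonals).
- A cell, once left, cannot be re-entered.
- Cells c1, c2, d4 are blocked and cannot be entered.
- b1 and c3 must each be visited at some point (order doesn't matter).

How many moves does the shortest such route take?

9

Any route passes through b1 and c3 in some order between a4 and e3. Summing Manhattan distances along each leg and taking the cheapest ordering (a4 → b1 → c3 → e3) gives a lower bound of 4 + 3 + 2 = 9 moves.
A route of 9 moves achieves this: a4 → a3 → a2 → a1 → b1 → b2 → b3 → c3 → d3 → e3.
Since 9 matches the lower bound, it is optimal.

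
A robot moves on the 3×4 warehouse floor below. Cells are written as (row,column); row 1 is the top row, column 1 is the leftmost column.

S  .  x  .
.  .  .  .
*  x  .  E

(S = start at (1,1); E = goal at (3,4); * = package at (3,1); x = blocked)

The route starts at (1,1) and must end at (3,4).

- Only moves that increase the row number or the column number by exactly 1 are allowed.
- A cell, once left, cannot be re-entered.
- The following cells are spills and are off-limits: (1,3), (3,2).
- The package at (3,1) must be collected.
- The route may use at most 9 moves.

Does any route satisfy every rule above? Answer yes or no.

Every right/down route from (3,1) to (3,4) runs into a blocked cell, so that leg cannot be completed.

no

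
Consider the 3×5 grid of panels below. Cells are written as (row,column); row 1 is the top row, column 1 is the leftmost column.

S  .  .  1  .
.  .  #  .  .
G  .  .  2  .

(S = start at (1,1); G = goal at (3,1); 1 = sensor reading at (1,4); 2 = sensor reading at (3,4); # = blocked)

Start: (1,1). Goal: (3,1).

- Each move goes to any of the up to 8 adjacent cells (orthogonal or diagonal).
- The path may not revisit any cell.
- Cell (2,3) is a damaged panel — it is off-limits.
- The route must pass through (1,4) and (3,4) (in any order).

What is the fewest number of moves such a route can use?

Any route passes through (1,4) and (3,4) in some order between (1,1) and (3,1). Summing Chebyshev distances along each leg and taking the cheapest ordering ((1,1) → (1,4) → (3,4) → (3,1)) gives a lower bound of 3 + 2 + 3 = 8 moves.
A route of 8 moves achieves this: (1,1) → (1,2) → (1,3) → (1,4) → (2,4) → (3,4) → (3,3) → (2,2) → (3,1).
Since 8 matches the lower bound, it is optimal.

8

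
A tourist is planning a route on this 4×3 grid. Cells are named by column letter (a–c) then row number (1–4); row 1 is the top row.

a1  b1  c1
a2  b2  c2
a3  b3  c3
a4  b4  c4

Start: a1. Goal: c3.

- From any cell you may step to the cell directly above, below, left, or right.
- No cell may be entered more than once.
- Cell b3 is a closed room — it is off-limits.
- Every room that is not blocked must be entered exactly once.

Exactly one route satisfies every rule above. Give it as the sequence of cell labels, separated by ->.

Need to visit all 11 open cells exactly once, starting at a1 and ending at c3.
Cell a4 has only two open neighbours (a3 and b4), so the path must pass straight through it: one of those is the cell it's entered from and the other is where it exits.
Route from a1: right 2 to c1, down 1 to c2, left 2 to a2, down 2 to a4, right 2 to c4, up 1 to c3 — 10 moves in all.
Check: all 11 open cells covered.

a1 -> b1 -> c1 -> c2 -> b2 -> a2 -> a3 -> a4 -> b4 -> c4 -> c3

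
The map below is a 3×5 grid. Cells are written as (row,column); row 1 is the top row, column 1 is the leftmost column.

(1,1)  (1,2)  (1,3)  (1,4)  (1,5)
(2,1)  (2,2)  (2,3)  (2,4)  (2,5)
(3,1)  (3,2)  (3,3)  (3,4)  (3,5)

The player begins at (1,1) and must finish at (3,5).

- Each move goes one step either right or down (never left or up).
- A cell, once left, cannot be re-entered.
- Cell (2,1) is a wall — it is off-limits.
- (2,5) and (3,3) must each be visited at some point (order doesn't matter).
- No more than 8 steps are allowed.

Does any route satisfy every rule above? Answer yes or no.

(3,3) is below but to the left of (2,5): going (2,5) → (3,3) would need a leftward move and (3,3) → (2,5) an upward move, so no right/down-only route can visit both required cells.

no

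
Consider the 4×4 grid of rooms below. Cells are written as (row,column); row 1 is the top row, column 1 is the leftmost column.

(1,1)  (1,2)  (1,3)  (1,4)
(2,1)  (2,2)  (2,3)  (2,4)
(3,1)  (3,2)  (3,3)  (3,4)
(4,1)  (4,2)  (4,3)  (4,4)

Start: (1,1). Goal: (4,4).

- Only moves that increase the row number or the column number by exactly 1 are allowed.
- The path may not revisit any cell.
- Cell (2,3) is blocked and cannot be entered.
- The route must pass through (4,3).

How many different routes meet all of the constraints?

7

A right/down-only route from (1,1) to (4,4) makes exactly 3 down-moves and 3 right-moves in some order.
With no other constraints that would be C(6,3) = 20 routes.
Split at (4,3) and multiply the segment counts (each segment already excludes blocked cells): (1,1)→(4,3): 7; (4,3)→(4,4): 1; product = 7.
That gives 7 routes.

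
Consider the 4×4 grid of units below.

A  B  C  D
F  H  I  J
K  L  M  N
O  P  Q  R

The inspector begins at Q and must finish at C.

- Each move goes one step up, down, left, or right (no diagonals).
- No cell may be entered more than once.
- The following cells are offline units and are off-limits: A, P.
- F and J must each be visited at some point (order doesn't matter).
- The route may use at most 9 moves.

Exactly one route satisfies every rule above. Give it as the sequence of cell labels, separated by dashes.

The 9-move cap with required stops at F, J leaves no slack for detours.
Route from Q: up 1 to M, left 2 to K, up 1 to F, right 3 to J, up 1 to D, left 1 to C — 9 moves in all.
Check: all required cells visited; 9 ≤ 9 moves.

Q - M - L - K - F - H - I - J - D - C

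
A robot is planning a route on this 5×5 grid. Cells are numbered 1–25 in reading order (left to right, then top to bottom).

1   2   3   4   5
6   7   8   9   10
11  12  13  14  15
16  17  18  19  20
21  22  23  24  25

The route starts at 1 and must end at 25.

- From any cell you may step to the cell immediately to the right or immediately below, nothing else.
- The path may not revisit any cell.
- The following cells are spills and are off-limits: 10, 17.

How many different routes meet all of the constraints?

A right/down-only route from 1 to 25 makes exactly 4 down-moves and 4 right-moves in some order.
With no other constraints that would be C(8,4) = 70 routes.
Subtract routes through each blocked cell (inclusion–exclusion for overlaps): − through 10: 5 − through 17: 16 → 49.
That gives 49 routes.

49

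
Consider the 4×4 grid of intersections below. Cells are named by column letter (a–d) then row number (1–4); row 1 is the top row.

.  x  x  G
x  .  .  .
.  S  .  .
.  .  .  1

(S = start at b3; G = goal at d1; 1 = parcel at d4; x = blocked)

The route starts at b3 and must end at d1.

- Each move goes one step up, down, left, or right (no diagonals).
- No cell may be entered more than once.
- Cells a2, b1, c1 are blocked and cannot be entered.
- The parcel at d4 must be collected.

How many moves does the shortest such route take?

Any route passes through d4 somewhere between b3 and d1. Summing Manhattan distances along the two legs (b3 → d4 → d1) gives a lower bound of 3 + 3 = 6 moves.
A route of 6 moves achieves this: b3 → b4 → c4 → d4 → d3 → d2 → d1.
Since 6 matches the lower bound, it is optimal.

6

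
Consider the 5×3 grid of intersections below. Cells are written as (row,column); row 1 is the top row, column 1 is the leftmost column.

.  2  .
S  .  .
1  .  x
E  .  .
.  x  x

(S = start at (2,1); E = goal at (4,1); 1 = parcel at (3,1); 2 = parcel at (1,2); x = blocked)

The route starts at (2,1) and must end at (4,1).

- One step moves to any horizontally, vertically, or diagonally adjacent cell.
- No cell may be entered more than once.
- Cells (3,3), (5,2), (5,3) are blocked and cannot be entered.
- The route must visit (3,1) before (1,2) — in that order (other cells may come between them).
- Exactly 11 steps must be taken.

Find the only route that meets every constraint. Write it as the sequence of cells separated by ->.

(2,1) -> (3,1) -> (2,2) -> (1,1) -> (1,2) -> (1,3) -> (2,3) -> (3,2) -> (4,3) -> (4,2) -> (5,1) -> (4,1)

The waypoints must appear in the order (3,1), (1,2), with no cell reused.
Route from (2,1): down to (3,1), up-right to (2,2), up-left to (1,1), 2× right (reaching (1,3)), down to (2,3), down-left to (3,2), down-right to (4,3), left to (4,2), down-left to (5,1), up to (4,1) — 11 moves in all.
Check: order respected (1 at step 1, 2 at step 4); 11 moves as required.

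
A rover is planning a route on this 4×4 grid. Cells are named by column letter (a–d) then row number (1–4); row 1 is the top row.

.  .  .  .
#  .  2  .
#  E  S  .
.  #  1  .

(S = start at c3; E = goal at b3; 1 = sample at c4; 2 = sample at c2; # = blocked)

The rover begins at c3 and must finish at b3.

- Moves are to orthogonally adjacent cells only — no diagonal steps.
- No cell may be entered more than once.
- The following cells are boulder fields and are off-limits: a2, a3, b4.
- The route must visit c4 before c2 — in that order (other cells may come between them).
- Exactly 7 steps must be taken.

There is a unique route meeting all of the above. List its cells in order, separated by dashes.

The waypoints must appear in the order c4, c2, with no cell reused.
Route from c3: down 1 to c4, right 1 to d4, up 2 to d2, left 2 to b2, down 1 to b3 — 7 moves in all.
Check: order respected (1 at step 1, 2 at step 5); 7 moves as required.

c3 - c4 - d4 - d3 - d2 - c2 - b2 - b3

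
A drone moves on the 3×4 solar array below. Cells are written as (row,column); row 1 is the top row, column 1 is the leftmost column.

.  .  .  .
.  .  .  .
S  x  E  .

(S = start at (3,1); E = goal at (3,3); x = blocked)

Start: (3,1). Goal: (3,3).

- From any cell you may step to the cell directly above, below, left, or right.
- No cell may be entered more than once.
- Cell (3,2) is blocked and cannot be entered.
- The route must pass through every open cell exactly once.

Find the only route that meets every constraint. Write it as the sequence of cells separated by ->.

Need to visit all 11 open cells exactly once, starting at (3,1) and ending at (3,3).
Cell (3,4) has only two open neighbours ((2,4) and (3,3)), so the path must pass straight through it: one of those is the cell it's entered from and the other is where it exits.
Route from (3,1): 2× up (reaching (1,1)), right to (1,2), down to (2,2), right to (2,3), up to (1,3), right to (1,4), 2× down (reaching (3,4)), left to (3,3) — 10 moves in all.
Check: all 11 open cells covered.

(3,1) -> (2,1) -> (1,1) -> (1,2) -> (2,2) -> (2,3) -> (1,3) -> (1,4) -> (2,4) -> (3,4) -> (3,3)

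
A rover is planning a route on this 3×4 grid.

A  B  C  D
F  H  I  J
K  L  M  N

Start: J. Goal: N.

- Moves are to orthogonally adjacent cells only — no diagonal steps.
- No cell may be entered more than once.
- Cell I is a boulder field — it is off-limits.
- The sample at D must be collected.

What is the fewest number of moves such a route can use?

7

Any route passes through D somewhere between J and N. Summing Manhattan distances along the two legs (J → D → N) gives a lower bound of 1 + 2 = 3 moves.
The shortest route satisfying every rule uses 7 moves: J → D → C → B → H → L → M → N.
The no-revisit rule (legs can't share cells) pushes the minimum above the 3-move bound; an exhaustive check rules out every length from 3 to 6 (on a 4-connected grid the length of any start-to-goal walk has the same parity as the Manhattan bound, so only lengths 3, 5, 7, … need checking), leaving 7 as the minimum.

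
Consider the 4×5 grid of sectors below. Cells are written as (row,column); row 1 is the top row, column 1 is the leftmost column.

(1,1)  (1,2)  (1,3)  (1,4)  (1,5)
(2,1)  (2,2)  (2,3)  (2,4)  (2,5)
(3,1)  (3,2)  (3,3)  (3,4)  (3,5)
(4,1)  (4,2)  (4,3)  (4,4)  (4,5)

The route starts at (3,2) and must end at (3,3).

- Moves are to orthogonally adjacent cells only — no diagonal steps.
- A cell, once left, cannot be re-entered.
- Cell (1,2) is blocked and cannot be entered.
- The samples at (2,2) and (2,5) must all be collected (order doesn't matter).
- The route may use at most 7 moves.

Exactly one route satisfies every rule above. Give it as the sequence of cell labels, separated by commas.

(3,2), (2,2), (2,3), (2,4), (2,5), (3,5), (3,4), (3,3)

Any route must reach (2,2) and (2,5) and still end at (3,3) within 7 moves, so the order of the required stops is forced.
Route from (3,2): up 1 to (2,2), right 3 to (2,5), down 1 to (3,5), left 2 to (3,3) — 7 moves in all.
Check: all required cells visited; 7 ≤ 7 moves.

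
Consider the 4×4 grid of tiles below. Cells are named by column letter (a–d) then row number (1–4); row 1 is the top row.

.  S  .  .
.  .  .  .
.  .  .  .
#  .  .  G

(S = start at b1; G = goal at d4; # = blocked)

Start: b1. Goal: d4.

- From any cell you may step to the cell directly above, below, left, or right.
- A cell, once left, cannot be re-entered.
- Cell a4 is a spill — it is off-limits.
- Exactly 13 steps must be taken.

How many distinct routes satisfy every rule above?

7

Need simple routes of exactly 13 moves from b1 to d4 (Manhattan distance 5, so 4 moves are spent on a detour and 4 undoing it).
Enumerating: b1 b2 a2 a3 b3 b4 c4 c3 c2 c1 d1 d2 d3 d4 | b1 a1 a2 a3 b3 b2 c2 c1 d1 d2 d3 c3 c4 d4 | b1 a1 a2 a3 b3 b4 c4 c3 c2 c1 d1 d2 d3 d4 | b1 a1 a2 b2 b3 b4 c4 c3 c2 c1 d1 d2 d3 d4 | b1 a1 a2 b2 c2 c1 d1 d2 d3 c3 b3 b4 c4 d4 | b1 c1 d1 d2 d3 c3 c2 b2 a2 a3 b3 b4 c4 d4 | b1 c1 d1 d2 c2 b2 a2 a3 b3 b4 c4 c3 d3 d4.
That gives 7 routes.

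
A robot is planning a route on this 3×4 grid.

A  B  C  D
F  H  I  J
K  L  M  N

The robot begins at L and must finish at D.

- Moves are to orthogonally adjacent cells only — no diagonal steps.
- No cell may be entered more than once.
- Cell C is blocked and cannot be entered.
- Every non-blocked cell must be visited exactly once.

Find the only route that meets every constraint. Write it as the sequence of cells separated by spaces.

Need to visit all 11 open cells exactly once, starting at L and ending at D.
Cell N has only two open neighbours (J and M), so the path must pass straight through it: one of those is the cell it's entered from and the other is where it exits.
Route from L: left to K, 2× up (reaching A), right to B, down to H, right to I, down to M, right to N, 2× up (reaching D) — 10 moves in all.
Check: all 11 open cells covered.

L K F A B H I M N J D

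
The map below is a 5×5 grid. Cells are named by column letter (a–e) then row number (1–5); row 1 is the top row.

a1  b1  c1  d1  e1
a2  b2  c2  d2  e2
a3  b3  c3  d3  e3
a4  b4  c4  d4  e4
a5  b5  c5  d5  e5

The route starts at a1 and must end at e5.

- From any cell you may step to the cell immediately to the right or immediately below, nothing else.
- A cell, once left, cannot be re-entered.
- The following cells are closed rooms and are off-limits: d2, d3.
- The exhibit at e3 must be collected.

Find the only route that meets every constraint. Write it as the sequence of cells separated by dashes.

Moves only go right or down, so the column and row indices never decrease.
Route from a1: 4× right (reaching e1), 4× down (reaching e5) — 8 moves in all.
Check: all required cells visited.

a1 - b1 - c1 - d1 - e1 - e2 - e3 - e4 - e5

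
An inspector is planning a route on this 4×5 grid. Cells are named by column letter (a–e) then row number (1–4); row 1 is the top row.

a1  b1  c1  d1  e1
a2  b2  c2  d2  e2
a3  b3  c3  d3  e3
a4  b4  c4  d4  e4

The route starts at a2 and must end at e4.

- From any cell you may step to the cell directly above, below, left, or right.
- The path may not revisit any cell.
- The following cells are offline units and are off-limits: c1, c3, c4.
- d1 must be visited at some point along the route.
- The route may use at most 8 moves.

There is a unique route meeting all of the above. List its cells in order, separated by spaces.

The 8-move cap with required stops at d1 leaves no slack for detours.
Route from a2: right 3 to d2, up 1 to d1, right 1 to e1, down 3 to e4 — 8 moves in all.
Check: all required cells visited; 8 ≤ 8 moves.

a2 b2 c2 d2 d1 e1 e2 e3 e4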